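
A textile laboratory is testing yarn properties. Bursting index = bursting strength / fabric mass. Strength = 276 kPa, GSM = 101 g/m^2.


Formula: Bursting Index = Bursting Strength / Fabric GSM
BI = 276 kPa / 101 g/m^2
BI = 2.733 kPa/(g/m^2)

2.733 kPa/(g/m^2)


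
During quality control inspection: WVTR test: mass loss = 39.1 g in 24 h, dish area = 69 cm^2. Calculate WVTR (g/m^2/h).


Formula: WVTR = mass_loss / (area * time)
Step 1: Convert area: 69 cm^2 = 0.0069 m^2
Step 2: WVTR = 39.1 g / (0.0069 m^2 * 24 h)
Step 3: WVTR = 39.1 / 0.1656 = 236.1 g/m^2/h

236.1 g/m^2/h


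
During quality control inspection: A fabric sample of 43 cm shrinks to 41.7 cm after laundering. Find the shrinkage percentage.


Formula: Shrinkage% = ((L_before - L_after) / L_before) * 100
Step 1: Shrinkage = 43 - 41.7 = 1.3 cm
Step 2: Shrinkage% = (1.3 / 43) * 100
Step 3: Shrinkage% = 0.030233 * 100 = 3.0233% ≈ 3.0%

3.0%


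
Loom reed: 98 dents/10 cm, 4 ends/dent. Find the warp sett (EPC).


Formula: EPC = (dents per 10 cm * ends per dent) / 10
Step 1: Total ends per 10 cm = 98 * 4 = 392
Step 2: EPC = 392 / 10 = 39.2 ends/cm

39.2 ends/cm


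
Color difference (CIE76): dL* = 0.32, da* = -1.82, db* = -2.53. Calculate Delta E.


Formula: Delta E = sqrt(dL*^2 + da*^2 + db*^2)
Step 1: dL*^2 = 0.32^2 = 0.1024
Step 2: da*^2 = (-1.82)^2 = 3.3124
Step 3: db*^2 = (-2.53)^2 = 6.4009
Step 4: Sum = 0.1024 + 3.3124 + 6.4009 = 9.8157
Step 5: Delta E = sqrt(9.8157) = 3.13

3.13 Delta E


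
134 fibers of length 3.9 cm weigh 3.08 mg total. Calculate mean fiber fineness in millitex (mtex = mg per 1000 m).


Formula: fineness (mtex) = mass (mg) / total length (km) = (mass_mg / total_length_m) * 1000
Step 1: Convert fiber length: 3.9 cm = 0.039 m
Step 2: Total fiber length = 134 * 0.039 = 5.226 m
Step 3: Linear density = 3.08 mg / 5.226 m = 0.5894 mg/m
Step 4: fineness = 0.5894 * 1000 = 589.4 mtex

589.4 mtex


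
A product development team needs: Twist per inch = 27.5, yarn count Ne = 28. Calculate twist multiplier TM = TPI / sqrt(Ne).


Formula: TM = TPI / sqrt(Ne)
Step 1: sqrt(Ne) = sqrt(28) = 5.2915
Step 2: TM = 27.5 / 5.2915 = 5.20

5.20 TM


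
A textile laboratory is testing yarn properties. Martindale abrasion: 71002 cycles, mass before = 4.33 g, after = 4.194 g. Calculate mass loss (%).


Formula: Mass loss% = ((m_before - m_after) / m_before) * 100
Step 1: Mass loss = 4.33 - 4.194 = 0.136 g
Step 2: Ratio = 0.136 / 4.33 = 0.0314088
Step 3: Mass loss% = 0.0314088 * 100 = 3.14088% ≈ 3.14%

3.14%


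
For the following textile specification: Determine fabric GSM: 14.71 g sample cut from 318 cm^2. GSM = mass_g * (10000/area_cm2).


Formula: GSM = mass_g / area_m2
Step 1: Convert area: 318 cm^2 = 318 / 10000 = 0.0318 m^2
Step 2: GSM = 14.71 g / 0.0318 m^2 = 462.6 g/m^2

462.6 g/m^2


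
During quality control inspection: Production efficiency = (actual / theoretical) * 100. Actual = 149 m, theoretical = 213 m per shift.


Formula: Efficiency% = (Actual output / Theoretical output) * 100
Efficiency% = (149 / 213) * 100
Efficiency% = 0.699531 * 100 = 69.9531% ≈ 70.0%

70.0%


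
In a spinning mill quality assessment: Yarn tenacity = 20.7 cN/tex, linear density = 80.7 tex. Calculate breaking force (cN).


Formula: Breaking force = Tenacity * Linear density
F = 20.7 cN/tex * 80.7 tex
F = 1670.49 cN

1670.49 cN


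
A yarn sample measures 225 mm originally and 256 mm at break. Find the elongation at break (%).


Formula: Elongation (%) = ((L_break - L0) / L0) * 100
Step 1: Extension = 256 - 225 = 31 mm
Step 2: Elongation = (31 / 225) * 100
Step 3: Elongation = 0.137778 * 100 = 13.7778% ≈ 13.8%

13.8%


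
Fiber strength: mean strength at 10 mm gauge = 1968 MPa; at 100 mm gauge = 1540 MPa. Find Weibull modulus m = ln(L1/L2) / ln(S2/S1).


Formula: m = ln(L1/L2) / ln(S2/S1)
Step 1: ln(L1/L2) = ln(10/100) = -2.30259
Step 2: S2/S1 = 1540/1968 = 0.78252
Step 3: ln(S2/S1) = ln(0.78252) = -0.24524
Step 4: m = -2.30259 / -0.24524 = 9.39

9.39 (Weibull m)


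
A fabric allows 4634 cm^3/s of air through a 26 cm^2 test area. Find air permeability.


Formula: Air Permeability = Airflow / Test Area
AP = 4634 cm^3/s / 26 cm^2
AP = 178.2 cm^3/s/cm^2

178.2 cm^3/s/cm^2


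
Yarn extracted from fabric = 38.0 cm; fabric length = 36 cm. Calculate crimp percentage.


Formula: Crimp% = ((L_yarn - L_fabric) / L_fabric) * 100
Step 1: Extension = 38.0 - 36 = 2.0 cm
Step 2: Crimp% = (2.0 / 36) * 100
Step 3: Crimp% = 0.055556 * 100 = 5.5556% ≈ 5.6%

5.6%


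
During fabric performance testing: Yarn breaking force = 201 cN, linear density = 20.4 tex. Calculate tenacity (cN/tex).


Formula: Tenacity = Breaking force / Linear density
Tenacity = 201 cN / 20.4 tex
Tenacity = 9.85 cN/tex

9.85 cN/tex


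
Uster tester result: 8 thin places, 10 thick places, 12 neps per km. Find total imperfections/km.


Formula: Total = thin places + thick places + neps
Total = 8 + 10 + 12
Total = 30 imperfections/km

30 imperfections/km


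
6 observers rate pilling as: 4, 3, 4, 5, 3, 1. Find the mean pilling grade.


Formula: Mean = sum / count
Sum = 4 + 3 + 4 + 5 + 3 + 1 = 20
Mean = 20 / 6 = 3.3

3.3


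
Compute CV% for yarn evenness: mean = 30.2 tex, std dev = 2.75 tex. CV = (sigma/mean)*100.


Formula: CV% = (standard deviation / mean) * 100
Step 1: Ratio = 2.75 / 30.2 = 0.09106
Step 2: CV% = 0.09106 * 100 = 9.106% ≈ 9.1%

9.1%


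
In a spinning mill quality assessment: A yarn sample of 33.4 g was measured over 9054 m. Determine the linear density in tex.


Formula: Tex = (mass_g / length_m) * 1000
Substituting: Tex = (33.4 / 9054) * 1000
Intermediate: 33.4 / 9054 = 0.00368898 g/m
Tex = 0.00368898 * 1000 = 3.69 tex

3.69 tex


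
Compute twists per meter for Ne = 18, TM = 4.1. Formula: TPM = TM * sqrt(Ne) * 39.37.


Formula: TPM = TM * sqrt(Ne) * 39.37
Step 1: sqrt(Ne) = sqrt(18) = 4.2426
Step 2: TM * sqrt(Ne) = 4.1 * 4.2426 = 17.3947
Step 3: TPM = 17.3947 * 39.37 = 685 twists/m

685 twists/m


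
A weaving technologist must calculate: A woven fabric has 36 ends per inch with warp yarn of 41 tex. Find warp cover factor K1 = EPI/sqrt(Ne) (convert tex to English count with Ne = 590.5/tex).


Formula: K1 = EPI / sqrt(Ne), with Ne = 590.5 / tex_warp
Step 1: Ne = 590.5 / 41 = 14.402
Step 2: sqrt(Ne) = sqrt(14.402) = 3.795
Step 3: K1 = 36 / 3.795 = 9.5

9.5


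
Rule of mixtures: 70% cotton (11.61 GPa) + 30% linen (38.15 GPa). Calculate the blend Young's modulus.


Formula: Blend property = (fraction_A * property_A) + (fraction_B * property_B)
Step 1: Contribution A = 70/100 * 11.61 GPa = 8.127 GPa
Step 2: Contribution B = 30/100 * 38.15 GPa = 11.445 GPa
Step 3: Blend Young's modulus = 8.127 + 11.445 = 19.572 GPa

19.572 GPa


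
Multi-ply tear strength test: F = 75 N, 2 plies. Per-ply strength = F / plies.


Formula: Per-ply strength = Total force / Number of plies
Per-ply = 75 N / 2
Per-ply = 37.5 N

37.5 N


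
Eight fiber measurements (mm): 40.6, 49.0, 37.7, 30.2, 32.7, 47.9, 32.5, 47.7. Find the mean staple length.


Formula: Mean = sum of lengths / count
Sum = 40.6 + 49.0 + 37.7 + 30.2 + 32.7 + 47.9 + 32.5 + 47.7
Sum = 318.3 mm
Mean = 318.3 / 8 = 39.79 mm

39.79 mm


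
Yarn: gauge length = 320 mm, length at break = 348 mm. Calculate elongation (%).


Formula: Elongation (%) = ((L_break - L0) / L0) * 100
Step 1: Extension = 348 - 320 = 28 mm
Step 2: Elongation = (28 / 320) * 100
Step 3: Elongation = 0.0875 * 100 = 8.75% ≈ 8.8%

8.8%


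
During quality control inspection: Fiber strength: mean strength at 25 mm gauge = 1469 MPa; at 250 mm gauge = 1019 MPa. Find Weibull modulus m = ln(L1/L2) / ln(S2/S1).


Formula: m = ln(L1/L2) / ln(S2/S1)
Step 1: ln(L1/L2) = ln(25/250) = -2.30259
Step 2: S2/S1 = 1019/1469 = 0.69367
Step 3: ln(S2/S1) = ln(0.69367) = -0.36576
Step 4: m = -2.30259 / -0.36576 = 6.30

6.30 (Weibull m)


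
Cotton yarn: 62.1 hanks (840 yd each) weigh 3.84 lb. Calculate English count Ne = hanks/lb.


Formula: Ne = hanks / mass_lb
Substituting: Ne = 62.1 / 3.84
Ne = 16.2

16.2 Ne


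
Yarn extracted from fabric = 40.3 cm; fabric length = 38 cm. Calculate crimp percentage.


Formula: Crimp% = ((L_yarn - L_fabric) / L_fabric) * 100
Step 1: Extension = 40.3 - 38 = 2.3 cm
Step 2: Crimp% = (2.3 / 38) * 100
Step 3: Crimp% = 0.060526 * 100 = 6.0526% ≈ 6.1%

6.1%


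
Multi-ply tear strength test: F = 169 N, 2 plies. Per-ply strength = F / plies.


Formula: Per-ply strength = Total force / Number of plies
Per-ply = 169 N / 2
Per-ply = 84.5 N

84.5 N


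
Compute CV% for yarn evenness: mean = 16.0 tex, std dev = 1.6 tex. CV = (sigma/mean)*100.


Formula: CV% = (standard deviation / mean) * 100
Step 1: Ratio = 1.6 / 16.0 = 0.1
Step 2: CV% = 0.1 * 100 = 10.0%

10.0%


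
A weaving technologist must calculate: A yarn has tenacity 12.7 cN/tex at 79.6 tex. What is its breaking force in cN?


Formula: Breaking force = Tenacity * Linear density
F = 12.7 cN/tex * 79.6 tex
F = 1010.92 cN

1010.92 cN


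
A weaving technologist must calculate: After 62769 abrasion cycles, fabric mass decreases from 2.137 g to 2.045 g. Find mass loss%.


Formula: Mass loss% = ((m_before - m_after) / m_before) * 100
Step 1: Mass loss = 2.137 - 2.045 = 0.092 g
Step 2: Ratio = 0.092 / 2.137 = 0.043051
Step 3: Mass loss% = 0.043051 * 100 = 4.3051% ≈ 4.31%

4.31%


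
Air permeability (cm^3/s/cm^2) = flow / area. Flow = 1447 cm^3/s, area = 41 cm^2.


Formula: Air Permeability = Airflow / Test Area
AP = 1447 cm^3/s / 41 cm^2
AP = 35.3 cm^3/s/cm^2

35.3 cm^3/s/cm^2


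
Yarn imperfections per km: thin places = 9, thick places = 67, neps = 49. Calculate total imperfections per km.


Formula: Total = thin places + thick places + neps
Total = 9 + 67 + 49
Total = 125 imperfections/km

125 imperfections/km


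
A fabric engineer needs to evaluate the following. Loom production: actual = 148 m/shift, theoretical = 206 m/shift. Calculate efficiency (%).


Formula: Efficiency% = (Actual output / Theoretical output) * 100
Efficiency% = (148 / 206) * 100
Efficiency% = 0.718447 * 100 = 71.8447% ≈ 71.8%

71.8%


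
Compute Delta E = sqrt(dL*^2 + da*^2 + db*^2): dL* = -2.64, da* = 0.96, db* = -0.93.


Formula: Delta E = sqrt(dL*^2 + da*^2 + db*^2)
Step 1: dL*^2 = (-2.64)^2 = 6.9696
Step 2: da*^2 = 0.96^2 = 0.9216
Step 3: db*^2 = (-0.93)^2 = 0.8649
Step 4: Sum = 6.9696 + 0.9216 + 0.8649 = 8.7561
Step 5: Delta E = sqrt(8.7561) = 2.96

2.96 Delta E


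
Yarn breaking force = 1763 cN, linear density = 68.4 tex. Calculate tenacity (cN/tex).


Formula: Tenacity = Breaking force / Linear density
Tenacity = 1763 cN / 68.4 tex
Tenacity = 25.77 cN/tex

25.77 cN/tex


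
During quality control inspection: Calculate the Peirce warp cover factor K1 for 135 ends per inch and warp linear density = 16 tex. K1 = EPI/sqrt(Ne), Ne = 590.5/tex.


Formula: K1 = EPI / sqrt(Ne), with Ne = 590.5 / tex_warp
Step 1: Ne = 590.5 / 16 = 36.906
Step 2: sqrt(Ne) = sqrt(36.906) = 6.075
Step 3: K1 = 135 / 6.075 = 22.2

22.2


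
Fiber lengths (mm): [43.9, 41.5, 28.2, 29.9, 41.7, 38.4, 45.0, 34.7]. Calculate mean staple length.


Formula: Mean = sum of lengths / count
Sum = 43.9 + 41.5 + 28.2 + 29.9 + 41.7 + 38.4 + 45.0 + 34.7
Sum = 303.3 mm
Mean = 303.3 / 8 = 37.91 mm

37.91 mm


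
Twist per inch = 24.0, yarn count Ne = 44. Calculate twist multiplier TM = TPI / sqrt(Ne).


Formula: TM = TPI / sqrt(Ne)
Step 1: sqrt(Ne) = sqrt(44) = 6.6332
Step 2: TM = 24.0 / 6.6332 = 3.62

3.62 TM


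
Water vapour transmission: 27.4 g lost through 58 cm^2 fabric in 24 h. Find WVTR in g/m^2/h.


Formula: WVTR = mass_loss / (area * time)
Step 1: Convert area: 58 cm^2 = 0.0058 m^2
Step 2: WVTR = 27.4 g / (0.0058 m^2 * 24 h)
Step 3: WVTR = 27.4 / 0.1392 = 196.8 g/m^2/h

196.8 g/m^2/h


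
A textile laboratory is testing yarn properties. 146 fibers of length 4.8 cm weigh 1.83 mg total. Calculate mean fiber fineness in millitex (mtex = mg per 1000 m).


Formula: fineness (mtex) = mass (mg) / total length (km) = (mass_mg / total_length_m) * 1000
Step 1: Convert fiber length: 4.8 cm = 0.048 m
Step 2: Total fiber length = 146 * 0.048 = 7.008 m
Step 3: Linear density = 1.83 mg / 7.008 m = 0.2611 mg/m
Step 4: fineness = 0.2611 * 1000 = 261.1 mtex

261.1 mtex


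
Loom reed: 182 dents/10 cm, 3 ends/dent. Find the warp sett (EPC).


Formula: EPC = (dents per 10 cm * ends per dent) / 10
Step 1: Total ends per 10 cm = 182 * 3 = 546
Step 2: EPC = 546 / 10 = 54.6 ends/cm

54.6 ends/cm


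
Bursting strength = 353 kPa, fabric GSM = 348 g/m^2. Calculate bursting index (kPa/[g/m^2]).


Formula: Bursting Index = Bursting Strength / Fabric GSM
BI = 353 kPa / 348 g/m^2
BI = 1.014 kPa/(g/m^2)

1.014 kPa/(g/m^2)


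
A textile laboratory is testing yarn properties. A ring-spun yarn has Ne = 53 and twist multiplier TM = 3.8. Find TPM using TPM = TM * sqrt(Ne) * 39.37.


Formula: TPM = TM * sqrt(Ne) * 39.37
Step 1: sqrt(Ne) = sqrt(53) = 7.2801
Step 2: TM * sqrt(Ne) = 3.8 * 7.2801 = 27.6644
Step 3: TPM = 27.6644 * 39.37 = 1089 twists/m

1089 twists/m


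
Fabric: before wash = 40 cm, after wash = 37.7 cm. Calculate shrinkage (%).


Formula: Shrinkage% = ((L_before - L_after) / L_before) * 100
Step 1: Shrinkage = 40 - 37.7 = 2.3 cm
Step 2: Shrinkage% = (2.3 / 40) * 100
Step 3: Shrinkage% = 0.0575 * 100 = 5.75% ≈ 5.8%

5.8%


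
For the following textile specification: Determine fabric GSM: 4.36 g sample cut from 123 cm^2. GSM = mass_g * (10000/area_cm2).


Formula: GSM = mass_g / area_m2
Step 1: Convert area: 123 cm^2 = 123 / 10000 = 0.0123 m^2
Step 2: GSM = 4.36 g / 0.0123 m^2 = 354.5 g/m^2

354.5 g/m^2


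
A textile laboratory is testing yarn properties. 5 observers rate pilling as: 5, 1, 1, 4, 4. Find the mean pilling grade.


Formula: Mean = sum / count
Sum = 5 + 1 + 1 + 4 + 4 = 15
Mean = 15 / 5 = 3.0

3.0


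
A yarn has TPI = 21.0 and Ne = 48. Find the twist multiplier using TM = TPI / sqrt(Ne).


Formula: TM = TPI / sqrt(Ne)
Step 1: sqrt(Ne) = sqrt(48) = 6.9282
Step 2: TM = 21.0 / 6.9282 = 3.03

3.03 TM


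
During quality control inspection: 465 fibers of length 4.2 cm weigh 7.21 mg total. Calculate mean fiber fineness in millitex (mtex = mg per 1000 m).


Formula: fineness (mtex) = mass (mg) / total length (km) = (mass_mg / total_length_m) * 1000
Step 1: Convert fiber length: 4.2 cm = 0.042 m
Step 2: Total fiber length = 465 * 0.042 = 19.53 m
Step 3: Linear density = 7.21 mg / 19.53 m = 0.3692 mg/m
Step 4: fineness = 0.3692 * 1000 = 369.2 mtex

369.2 mtex


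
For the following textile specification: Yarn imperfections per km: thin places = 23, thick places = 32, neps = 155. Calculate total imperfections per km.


Formula: Total = thin places + thick places + neps
Total = 23 + 32 + 155
Total = 210 imperfections/km

210 imperfections/km


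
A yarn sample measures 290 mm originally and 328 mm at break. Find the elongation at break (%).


Formula: Elongation (%) = ((L_break - L0) / L0) * 100
Step 1: Extension = 328 - 290 = 38 mm
Step 2: Elongation = (38 / 290) * 100
Step 3: Elongation = 0.131034 * 100 = 13.1034% ≈ 13.1%

13.1%


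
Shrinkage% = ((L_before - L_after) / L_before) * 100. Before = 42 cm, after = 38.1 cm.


Formula: Shrinkage% = ((L_before - L_after) / L_before) * 100
Step 1: Shrinkage = 42 - 38.1 = 3.9 cm
Step 2: Shrinkage% = (3.9 / 42) * 100
Step 3: Shrinkage% = 0.092857 * 100 = 9.2857% ≈ 9.3%

9.3%


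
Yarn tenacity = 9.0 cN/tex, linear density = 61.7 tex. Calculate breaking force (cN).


Formula: Breaking force = Tenacity * Linear density
F = 9.0 cN/tex * 61.7 tex
F = 555.30 cN

555.30 cN


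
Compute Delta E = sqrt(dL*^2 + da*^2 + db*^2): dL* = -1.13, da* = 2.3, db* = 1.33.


Formula: Delta E = sqrt(dL*^2 + da*^2 + db*^2)
Step 1: dL*^2 = (-1.13)^2 = 1.2769
Step 2: da*^2 = 2.3^2 = 5.29
Step 3: db*^2 = 1.33^2 = 1.7689
Step 4: Sum = 1.2769 + 5.29 + 1.7689 = 8.3358
Step 5: Delta E = sqrt(8.3358) = 2.89

2.89 Delta E


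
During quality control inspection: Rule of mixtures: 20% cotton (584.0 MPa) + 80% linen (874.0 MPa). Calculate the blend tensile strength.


Formula: Blend property = (fraction_A * property_A) + (fraction_B * property_B)
Step 1: Contribution A = 20/100 * 584.0 MPa = 116.8 MPa
Step 2: Contribution B = 80/100 * 874.0 MPa = 699.2 MPa
Step 3: Blend tensile strength = 116.8 + 699.2 = 816.0 MPa

816.0 MPa


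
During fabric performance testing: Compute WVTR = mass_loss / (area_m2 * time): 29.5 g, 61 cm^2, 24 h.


Formula: WVTR = mass_loss / (area * time)
Step 1: Convert area: 61 cm^2 = 0.0061 m^2
Step 2: WVTR = 29.5 g / (0.0061 m^2 * 24 h)
Step 3: WVTR = 29.5 / 0.1464 = 201.5 g/m^2/h

201.5 g/m^2/h


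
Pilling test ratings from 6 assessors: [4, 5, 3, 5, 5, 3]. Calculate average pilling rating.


Formula: Mean = sum / count
Sum = 4 + 5 + 3 + 5 + 5 + 3 = 25
Mean = 25 / 6 = 4.2

4.2


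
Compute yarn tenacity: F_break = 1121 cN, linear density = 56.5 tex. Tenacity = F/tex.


Formula: Tenacity = Breaking force / Linear density
Tenacity = 1121 cN / 56.5 tex
Tenacity = 19.84 cN/tex

19.84 cN/tex


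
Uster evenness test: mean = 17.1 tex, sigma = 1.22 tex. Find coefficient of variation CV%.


Formula: CV% = (standard deviation / mean) * 100
Step 1: Ratio = 1.22 / 17.1 = 0.071345
Step 2: CV% = 0.071345 * 100 = 7.1345% ≈ 7.1%

7.1%


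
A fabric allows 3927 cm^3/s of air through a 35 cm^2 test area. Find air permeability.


Formula: Air Permeability = Airflow / Test Area
AP = 3927 cm^3/s / 35 cm^2
AP = 112.2 cm^3/s/cm^2

112.2 cm^3/s/cm^2


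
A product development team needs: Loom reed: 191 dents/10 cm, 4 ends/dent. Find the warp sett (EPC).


Formula: EPC = (dents per 10 cm * ends per dent) / 10
Step 1: Total ends per 10 cm = 191 * 4 = 764
Step 2: EPC = 764 / 10 = 76.4 ends/cm

76.4 ends/cm


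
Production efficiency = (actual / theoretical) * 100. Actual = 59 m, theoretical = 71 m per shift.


Formula: Efficiency% = (Actual output / Theoretical output) * 100
Efficiency% = (59 / 71) * 100
Efficiency% = 0.830986 * 100 = 83.0986% ≈ 83.1%

83.1%


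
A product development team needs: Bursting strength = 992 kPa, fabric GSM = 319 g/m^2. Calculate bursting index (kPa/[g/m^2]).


Formula: Bursting Index = Bursting Strength / Fabric GSM
BI = 992 kPa / 319 g/m^2
BI = 3.110 kPa/(g/m^2)

3.110 kPa/(g/m^2)


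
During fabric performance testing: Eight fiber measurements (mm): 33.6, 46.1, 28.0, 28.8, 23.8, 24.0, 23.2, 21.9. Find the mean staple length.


Formula: Mean = sum of lengths / count
Sum = 33.6 + 46.1 + 28.0 + 28.8 + 23.8 + 24.0 + 23.2 + 21.9
Sum = 229.4 mm
Mean = 229.4 / 8 = 28.68 mm

28.68 mm


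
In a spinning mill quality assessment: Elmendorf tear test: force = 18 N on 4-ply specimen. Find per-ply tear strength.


Formula: Per-ply strength = Total force / Number of plies
Per-ply = 18 N / 4
Per-ply = 4.5 N

4.5 N


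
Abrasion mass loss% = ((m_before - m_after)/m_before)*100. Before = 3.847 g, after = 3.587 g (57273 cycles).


Formula: Mass loss% = ((m_before - m_after) / m_before) * 100
Step 1: Mass loss = 3.847 - 3.587 = 0.26 g
Step 2: Ratio = 0.26 / 3.847 = 0.0675851
Step 3: Mass loss% = 0.0675851 * 100 = 6.75851% ≈ 6.76%

6.76%


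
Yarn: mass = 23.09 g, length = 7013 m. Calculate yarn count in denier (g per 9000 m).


Formula: den = (mass_g / length_m) * 9000
Substituting: den = (23.09 / 7013) * 9000
Intermediate: 23.09 / 7013 = 0.00329246 g/m
den = 0.00329246 * 9000 = 29.6 denier

29.6 denier


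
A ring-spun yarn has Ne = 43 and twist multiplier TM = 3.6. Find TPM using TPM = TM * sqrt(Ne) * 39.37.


Formula: TPM = TM * sqrt(Ne) * 39.37
Step 1: sqrt(Ne) = sqrt(43) = 6.5574
Step 2: TM * sqrt(Ne) = 3.6 * 6.5574 = 23.6066
Step 3: TPM = 23.6066 * 39.37 = 929 twists/m

929 twists/m


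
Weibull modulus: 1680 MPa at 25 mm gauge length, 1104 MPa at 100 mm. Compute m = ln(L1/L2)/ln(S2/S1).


Formula: m = ln(L1/L2) / ln(S2/S1)
Step 1: ln(L1/L2) = ln(25/100) = -1.38629
Step 2: S2/S1 = 1104/1680 = 0.65714
Step 3: ln(S2/S1) = ln(0.65714) = -0.41986
Step 4: m = -1.38629 / -0.41986 = 3.30

3.30 (Weibull m)


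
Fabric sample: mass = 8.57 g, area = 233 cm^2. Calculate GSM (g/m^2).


Formula: GSM = mass_g / area_m2
Step 1: Convert area: 233 cm^2 = 233 / 10000 = 0.0233 m^2
Step 2: GSM = 8.57 g / 0.0233 m^2 = 367.8 g/m^2

367.8 g/m^2


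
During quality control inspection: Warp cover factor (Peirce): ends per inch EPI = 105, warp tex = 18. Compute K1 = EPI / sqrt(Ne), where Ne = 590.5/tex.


Formula: K1 = EPI / sqrt(Ne), with Ne = 590.5 / tex_warp
Step 1: Ne = 590.5 / 18 = 32.806
Step 2: sqrt(Ne) = sqrt(32.806) = 5.7277
Step 3: K1 = 105 / 5.7277 = 18.3

18.3


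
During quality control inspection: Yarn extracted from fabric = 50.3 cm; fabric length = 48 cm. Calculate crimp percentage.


Formula: Crimp% = ((L_yarn - L_fabric) / L_fabric) * 100
Step 1: Extension = 50.3 - 48 = 2.3 cm
Step 2: Crimp% = (2.3 / 48) * 100
Step 3: Crimp% = 0.047917 * 100 = 4.7917% ≈ 4.8%

4.8%


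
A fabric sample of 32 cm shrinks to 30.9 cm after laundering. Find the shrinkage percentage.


Formula: Shrinkage% = ((L_before - L_after) / L_before) * 100
Step 1: Shrinkage = 32 - 30.9 = 1.1 cm
Step 2: Shrinkage% = (1.1 / 32) * 100
Step 3: Shrinkage% = 0.034375 * 100 = 3.4375% ≈ 3.4%

3.4%


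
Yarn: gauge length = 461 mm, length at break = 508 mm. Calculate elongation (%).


Formula: Elongation (%) = ((L_break - L0) / L0) * 100
Step 1: Extension = 508 - 461 = 47 mm
Step 2: Elongation = (47 / 461) * 100
Step 3: Elongation = 0.101952 * 100 = 10.1952% ≈ 10.2%

10.2%


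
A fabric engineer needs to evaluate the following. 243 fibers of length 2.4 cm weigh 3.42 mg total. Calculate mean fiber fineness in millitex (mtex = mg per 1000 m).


Formula: fineness (mtex) = mass (mg) / total length (km) = (mass_mg / total_length_m) * 1000
Step 1: Convert fiber length: 2.4 cm = 0.024 m
Step 2: Total fiber length = 243 * 0.024 = 5.832 m
Step 3: Linear density = 3.42 mg / 5.832 m = 0.5864 mg/m
Step 4: fineness = 0.5864 * 1000 = 586.4 mtex

586.4 mtex


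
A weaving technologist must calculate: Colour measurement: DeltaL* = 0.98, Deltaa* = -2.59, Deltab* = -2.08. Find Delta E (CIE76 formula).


Formula: Delta E = sqrt(dL*^2 + da*^2 + db*^2)
Step 1: dL*^2 = 0.98^2 = 0.9604
Step 2: da*^2 = (-2.59)^2 = 6.7081
Step 3: db*^2 = (-2.08)^2 = 4.3264
Step 4: Sum = 0.9604 + 6.7081 + 4.3264 = 11.9949
Step 5: Delta E = sqrt(11.9949) = 3.46

3.46 Delta E


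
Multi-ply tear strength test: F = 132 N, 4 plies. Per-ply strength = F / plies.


Formula: Per-ply strength = Total force / Number of plies
Per-ply = 132 N / 4
Per-ply = 33 N

33 N


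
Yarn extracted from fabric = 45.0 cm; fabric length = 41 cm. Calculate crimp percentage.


Formula: Crimp% = ((L_yarn - L_fabric) / L_fabric) * 100
Step 1: Extension = 45.0 - 41 = 4.0 cm
Step 2: Crimp% = (4.0 / 41) * 100
Step 3: Crimp% = 0.097561 * 100 = 9.7561% ≈ 9.8%

9.8%


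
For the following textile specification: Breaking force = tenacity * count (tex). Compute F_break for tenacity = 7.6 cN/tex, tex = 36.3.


Formula: Breaking force = Tenacity * Linear density
F = 7.6 cN/tex * 36.3 tex
F = 275.88 cN

275.88 cN


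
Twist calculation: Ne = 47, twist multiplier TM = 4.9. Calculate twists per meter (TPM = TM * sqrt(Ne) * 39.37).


Formula: TPM = TM * sqrt(Ne) * 39.37
Step 1: sqrt(Ne) = sqrt(47) = 6.8557
Step 2: TM * sqrt(Ne) = 4.9 * 6.8557 = 33.5929
Step 3: TPM = 33.5929 * 39.37 = 1323 twists/m

1323 twists/m


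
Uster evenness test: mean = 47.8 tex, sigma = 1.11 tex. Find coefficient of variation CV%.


Formula: CV% = (standard deviation / mean) * 100
Step 1: Ratio = 1.11 / 47.8 = 0.023222
Step 2: CV% = 0.023222 * 100 = 2.3222% ≈ 2.3%

2.3%


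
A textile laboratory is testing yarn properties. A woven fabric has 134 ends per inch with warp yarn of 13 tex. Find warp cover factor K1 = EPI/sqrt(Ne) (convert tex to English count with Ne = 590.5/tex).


Formula: K1 = EPI / sqrt(Ne), with Ne = 590.5 / tex_warp
Step 1: Ne = 590.5 / 13 = 45.423
Step 2: sqrt(Ne) = sqrt(45.423) = 6.7397
Step 3: K1 = 134 / 6.7397 = 19.9

19.9


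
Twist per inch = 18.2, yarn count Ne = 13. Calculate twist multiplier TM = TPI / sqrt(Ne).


Formula: TM = TPI / sqrt(Ne)
Step 1: sqrt(Ne) = sqrt(13) = 3.6056
Step 2: TM = 18.2 / 3.6056 = 5.05

5.05 TM


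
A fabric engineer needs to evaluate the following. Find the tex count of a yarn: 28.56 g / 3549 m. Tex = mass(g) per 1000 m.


Formula: Tex = (mass_g / length_m) * 1000
Substituting: Tex = (28.56 / 3549) * 1000
Intermediate: 28.56 / 3549 = 0.00804734 g/m
Tex = 0.00804734 * 1000 = 8.05 tex

8.05 tex


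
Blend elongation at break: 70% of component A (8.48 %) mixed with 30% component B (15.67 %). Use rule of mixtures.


Formula: Blend property = (fraction_A * property_A) + (fraction_B * property_B)
Step 1: Contribution A = 70/100 * 8.48 % = 5.936 %
Step 2: Contribution B = 30/100 * 15.67 % = 4.701 %
Step 3: Blend elongation at break = 5.936 + 4.701 = 10.637 %

10.637 %


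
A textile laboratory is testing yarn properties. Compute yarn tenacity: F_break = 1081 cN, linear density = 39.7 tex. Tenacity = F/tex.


Formula: Tenacity = Breaking force / Linear density
Tenacity = 1081 cN / 39.7 tex
Tenacity = 27.23 cN/tex

27.23 cN/tex


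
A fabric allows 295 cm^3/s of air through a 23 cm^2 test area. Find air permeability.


Formula: Air Permeability = Airflow / Test Area
AP = 295 cm^3/s / 23 cm^2
AP = 12.8 cm^3/s/cm^2

12.8 cm^3/s/cm^2


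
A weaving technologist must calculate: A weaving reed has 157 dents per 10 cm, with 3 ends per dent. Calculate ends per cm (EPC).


Formula: EPC = (dents per 10 cm * ends per dent) / 10
Step 1: Total ends per 10 cm = 157 * 3 = 471
Step 2: EPC = 471 / 10 = 47.1 ends/cm

47.1 ends/cm


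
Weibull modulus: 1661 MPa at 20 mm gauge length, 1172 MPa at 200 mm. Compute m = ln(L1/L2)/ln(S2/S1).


Formula: m = ln(L1/L2) / ln(S2/S1)
Step 1: ln(L1/L2) = ln(20/200) = -2.30259
Step 2: S2/S1 = 1172/1661 = 0.7056
Step 3: ln(S2/S1) = ln(0.7056) = -0.34871
Step 4: m = -2.30259 / -0.34871 = 6.60

6.60 (Weibull m)


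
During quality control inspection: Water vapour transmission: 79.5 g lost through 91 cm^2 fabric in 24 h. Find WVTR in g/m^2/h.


Formula: WVTR = mass_loss / (area * time)
Step 1: Convert area: 91 cm^2 = 0.0091 m^2
Step 2: WVTR = 79.5 g / (0.0091 m^2 * 24 h)
Step 3: WVTR = 79.5 / 0.2184 = 364.0 g/m^2/h

364.0 g/m^2/h


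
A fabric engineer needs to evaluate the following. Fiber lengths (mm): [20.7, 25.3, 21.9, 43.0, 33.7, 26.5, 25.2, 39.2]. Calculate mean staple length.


Formula: Mean = sum of lengths / count
Sum = 20.7 + 25.3 + 21.9 + 43.0 + 33.7 + 26.5 + 25.2 + 39.2
Sum = 235.5 mm
Mean = 235.5 / 8 = 29.44 mm

29.44 mm


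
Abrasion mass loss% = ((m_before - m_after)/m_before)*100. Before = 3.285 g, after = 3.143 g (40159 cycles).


Formula: Mass loss% = ((m_before - m_after) / m_before) * 100
Step 1: Mass loss = 3.285 - 3.143 = 0.142 g
Step 2: Ratio = 0.142 / 3.285 = 0.0432268
Step 3: Mass loss% = 0.0432268 * 100 = 4.32268% ≈ 4.32%

4.32%


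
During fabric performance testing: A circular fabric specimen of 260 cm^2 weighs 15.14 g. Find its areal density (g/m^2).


Formula: GSM = mass_g / area_m2
Step 1: Convert area: 260 cm^2 = 260 / 10000 = 0.026 m^2
Step 2: GSM = 15.14 g / 0.026 m^2 = 582.3 g/m^2

582.3 g/m^2


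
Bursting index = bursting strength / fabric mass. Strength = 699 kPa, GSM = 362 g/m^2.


Formula: Bursting Index = Bursting Strength / Fabric GSM
BI = 699 kPa / 362 g/m^2
BI = 1.931 kPa/(g/m^2)

1.931 kPa/(g/m^2)


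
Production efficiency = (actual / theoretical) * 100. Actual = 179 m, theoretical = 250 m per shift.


Formula: Efficiency% = (Actual output / Theoretical output) * 100
Efficiency% = (179 / 250) * 100
Efficiency% = 0.716 * 100 = 71.6%

71.6%


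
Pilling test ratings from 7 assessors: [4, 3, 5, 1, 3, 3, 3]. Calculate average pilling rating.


Formula: Mean = sum / count
Sum = 4 + 3 + 5 + 1 + 3 + 3 + 3 = 22
Mean = 22 / 7 = 3.1

3.1


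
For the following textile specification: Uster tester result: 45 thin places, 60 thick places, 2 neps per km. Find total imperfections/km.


Formula: Total = thin places + thick places + neps
Total = 45 + 60 + 2
Total = 107 imperfections/km

107 imperfections/km


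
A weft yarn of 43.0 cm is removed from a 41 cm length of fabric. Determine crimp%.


Formula: Crimp% = ((L_yarn - L_fabric) / L_fabric) * 100
Step 1: Extension = 43.0 - 41 = 2.0 cm
Step 2: Crimp% = (2.0 / 41) * 100
Step 3: Crimp% = 0.04878 * 100 = 4.878% ≈ 4.9%

4.9%


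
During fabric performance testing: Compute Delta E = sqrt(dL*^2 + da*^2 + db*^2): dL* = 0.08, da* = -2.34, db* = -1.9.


Formula: Delta E = sqrt(dL*^2 + da*^2 + db*^2)
Step 1: dL*^2 = 0.08^2 = 0.0064
Step 2: da*^2 = (-2.34)^2 = 5.4756
Step 3: db*^2 = (-1.9)^2 = 3.61
Step 4: Sum = 0.0064 + 5.4756 + 3.61 = 9.092
Step 5: Delta E = sqrt(9.092) = 3.02

3.02 Delta E


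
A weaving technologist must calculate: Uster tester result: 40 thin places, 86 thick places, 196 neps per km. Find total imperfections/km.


Formula: Total = thin places + thick places + neps
Total = 40 + 86 + 196
Total = 322 imperfections/km

322 imperfections/km


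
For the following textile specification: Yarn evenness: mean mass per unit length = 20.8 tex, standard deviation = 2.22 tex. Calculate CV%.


Formula: CV% = (standard deviation / mean) * 100
Step 1: Ratio = 2.22 / 20.8 = 0.106731
Step 2: CV% = 0.106731 * 100 = 10.6731% ≈ 10.7%

10.7%


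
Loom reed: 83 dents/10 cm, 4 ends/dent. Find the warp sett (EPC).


Formula: EPC = (dents per 10 cm * ends per dent) / 10
Step 1: Total ends per 10 cm = 83 * 4 = 332
Step 2: EPC = 332 / 10 = 33.2 ends/cm

33.2 ends/cm


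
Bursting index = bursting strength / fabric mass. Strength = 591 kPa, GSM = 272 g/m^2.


Formula: Bursting Index = Bursting Strength / Fabric GSM
BI = 591 kPa / 272 g/m^2
BI = 2.173 kPa/(g/m^2)

2.173 kPa/(g/m^2)


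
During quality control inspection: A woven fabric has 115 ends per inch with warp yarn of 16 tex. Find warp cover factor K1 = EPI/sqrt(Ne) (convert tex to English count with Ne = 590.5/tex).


Formula: K1 = EPI / sqrt(Ne), with Ne = 590.5 / tex_warp
Step 1: Ne = 590.5 / 16 = 36.906
Step 2: sqrt(Ne) = sqrt(36.906) = 6.075
Step 3: K1 = 115 / 6.075 = 18.9

18.9


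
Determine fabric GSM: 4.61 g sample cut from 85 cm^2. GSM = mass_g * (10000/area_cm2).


Formula: GSM = mass_g / area_m2
Step 1: Convert area: 85 cm^2 = 85 / 10000 = 0.0085 m^2
Step 2: GSM = 4.61 g / 0.0085 m^2 = 542.4 g/m^2

542.4 g/m^2


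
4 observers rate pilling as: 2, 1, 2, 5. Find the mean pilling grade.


Formula: Mean = sum / count
Sum = 2 + 1 + 2 + 5 = 10
Mean = 10 / 4 = 2.5

2.5


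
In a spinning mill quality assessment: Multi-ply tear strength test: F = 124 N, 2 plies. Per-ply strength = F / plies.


Formula: Per-ply strength = Total force / Number of plies
Per-ply = 124 N / 2
Per-ply = 62 N

62 N


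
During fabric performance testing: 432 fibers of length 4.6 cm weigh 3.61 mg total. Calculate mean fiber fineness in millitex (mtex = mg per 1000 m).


Formula: fineness (mtex) = mass (mg) / total length (km) = (mass_mg / total_length_m) * 1000
Step 1: Convert fiber length: 4.6 cm = 0.046 m
Step 2: Total fiber length = 432 * 0.046 = 19.872 m
Step 3: Linear density = 3.61 mg / 19.872 m = 0.1817 mg/m
Step 4: fineness = 0.1817 * 1000 = 181.7 mtex

181.7 mtex


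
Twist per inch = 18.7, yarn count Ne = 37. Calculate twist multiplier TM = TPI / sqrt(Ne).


Formula: TM = TPI / sqrt(Ne)
Step 1: sqrt(Ne) = sqrt(37) = 6.0828
Step 2: TM = 18.7 / 6.0828 = 3.07

3.07 TM


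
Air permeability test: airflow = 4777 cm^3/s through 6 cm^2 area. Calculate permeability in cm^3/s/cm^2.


Formula: Air Permeability = Airflow / Test Area
AP = 4777 cm^3/s / 6 cm^2
AP = 796.2 cm^3/s/cm^2

796.2 cm^3/s/cm^2


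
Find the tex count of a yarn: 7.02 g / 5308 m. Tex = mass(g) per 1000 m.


Formula: Tex = (mass_g / length_m) * 1000
Substituting: Tex = (7.02 / 5308) * 1000
Intermediate: 7.02 / 5308 = 0.00132253 g/m
Tex = 0.00132253 * 1000 = 1.32 tex

1.32 tex


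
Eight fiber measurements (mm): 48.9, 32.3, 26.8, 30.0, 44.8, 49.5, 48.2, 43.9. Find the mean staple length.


Formula: Mean = sum of lengths / count
Sum = 48.9 + 32.3 + 26.8 + 30.0 + 44.8 + 49.5 + 48.2 + 43.9
Sum = 324.4 mm
Mean = 324.4 / 8 = 40.55 mm

40.55 mm


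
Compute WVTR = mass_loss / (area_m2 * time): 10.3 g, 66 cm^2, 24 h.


Formula: WVTR = mass_loss / (area * time)
Step 1: Convert area: 66 cm^2 = 0.0066 m^2
Step 2: WVTR = 10.3 g / (0.0066 m^2 * 24 h)
Step 3: WVTR = 10.3 / 0.1584 = 65.0 g/m^2/h

65.0 g/m^2/h


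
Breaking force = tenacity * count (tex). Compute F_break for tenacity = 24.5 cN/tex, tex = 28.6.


Formula: Breaking force = Tenacity * Linear density
F = 24.5 cN/tex * 28.6 tex
F = 700.70 cN

700.70 cN


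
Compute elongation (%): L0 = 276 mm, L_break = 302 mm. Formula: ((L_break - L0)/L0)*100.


Formula: Elongation (%) = ((L_break - L0) / L0) * 100
Step 1: Extension = 302 - 276 = 26 mm
Step 2: Elongation = (26 / 276) * 100
Step 3: Elongation = 0.094203 * 100 = 9.4203% ≈ 9.4%

9.4%


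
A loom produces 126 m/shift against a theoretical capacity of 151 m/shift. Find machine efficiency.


Formula: Efficiency% = (Actual output / Theoretical output) * 100
Efficiency% = (126 / 151) * 100
Efficiency% = 0.834437 * 100 = 83.4437% ≈ 83.4%

83.4%


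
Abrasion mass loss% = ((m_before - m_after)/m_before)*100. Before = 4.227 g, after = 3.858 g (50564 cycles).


Formula: Mass loss% = ((m_before - m_after) / m_before) * 100
Step 1: Mass loss = 4.227 - 3.858 = 0.369 g
Step 2: Ratio = 0.369 / 4.227 = 0.087296
Step 3: Mass loss% = 0.087296 * 100 = 8.7296% ≈ 8.73%

8.73%


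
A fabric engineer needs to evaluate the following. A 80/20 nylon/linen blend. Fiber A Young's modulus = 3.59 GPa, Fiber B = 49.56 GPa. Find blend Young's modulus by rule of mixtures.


Formula: Blend property = (fraction_A * property_A) + (fraction_B * property_B)
Step 1: Contribution A = 80/100 * 3.59 GPa = 2.872 GPa
Step 2: Contribution B = 20/100 * 49.56 GPa = 9.912 GPa
Step 3: Blend Young's modulus = 2.872 + 9.912 = 12.784 GPa

12.784 GPa


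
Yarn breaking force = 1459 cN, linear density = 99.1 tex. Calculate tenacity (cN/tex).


Formula: Tenacity = Breaking force / Linear density
Tenacity = 1459 cN / 99.1 tex
Tenacity = 14.72 cN/tex

14.72 cN/tex


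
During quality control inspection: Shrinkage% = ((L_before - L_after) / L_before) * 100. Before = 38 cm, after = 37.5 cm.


Formula: Shrinkage% = ((L_before - L_after) / L_before) * 100
Step 1: Shrinkage = 38 - 37.5 = 0.5 cm
Step 2: Shrinkage% = (0.5 / 38) * 100
Step 3: Shrinkage% = 0.013158 * 100 = 1.3158% ≈ 1.3%

1.3%


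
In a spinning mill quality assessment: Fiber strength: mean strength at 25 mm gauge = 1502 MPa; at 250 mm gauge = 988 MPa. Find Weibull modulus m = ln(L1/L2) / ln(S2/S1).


Formula: m = ln(L1/L2) / ln(S2/S1)
Step 1: ln(L1/L2) = ln(25/250) = -2.30259
Step 2: S2/S1 = 988/1502 = 0.65779
Step 3: ln(S2/S1) = ln(0.65779) = -0.41887
Step 4: m = -2.30259 / -0.41887 = 5.50

5.50 (Weibull m)


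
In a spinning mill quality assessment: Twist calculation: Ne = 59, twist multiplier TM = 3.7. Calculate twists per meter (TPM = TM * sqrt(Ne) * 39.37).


Formula: TPM = TM * sqrt(Ne) * 39.37
Step 1: sqrt(Ne) = sqrt(59) = 7.6811
Step 2: TM * sqrt(Ne) = 3.7 * 7.6811 = 28.4201
Step 3: TPM = 28.4201 * 39.37 = 1119 twists/m

1119 twists/m


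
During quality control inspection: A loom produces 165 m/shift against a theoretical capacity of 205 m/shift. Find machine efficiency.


Formula: Efficiency% = (Actual output / Theoretical output) * 100
Efficiency% = (165 / 205) * 100
Efficiency% = 0.804878 * 100 = 80.4878% ≈ 80.5%

80.5%


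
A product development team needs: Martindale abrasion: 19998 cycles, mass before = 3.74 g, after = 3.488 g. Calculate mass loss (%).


Formula: Mass loss% = ((m_before - m_after) / m_before) * 100
Step 1: Mass loss = 3.74 - 3.488 = 0.252 g
Step 2: Ratio = 0.252 / 3.74 = 0.0673797
Step 3: Mass loss% = 0.0673797 * 100 = 6.73797% ≈ 6.74%

6.74%


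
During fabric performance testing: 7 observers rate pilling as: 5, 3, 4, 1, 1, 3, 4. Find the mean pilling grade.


Formula: Mean = sum / count
Sum = 5 + 3 + 4 + 1 + 1 + 3 + 4 = 21
Mean = 21 / 7 = 3.0

3.0


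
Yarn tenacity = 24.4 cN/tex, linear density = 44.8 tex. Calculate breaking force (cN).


Formula: Breaking force = Tenacity * Linear density
F = 24.4 cN/tex * 44.8 tex
F = 1093.12 cN

1093.12 cN


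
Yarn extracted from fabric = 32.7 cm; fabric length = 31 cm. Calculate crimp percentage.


Formula: Crimp% = ((L_yarn - L_fabric) / L_fabric) * 100
Step 1: Extension = 32.7 - 31 = 1.7 cm
Step 2: Crimp% = (1.7 / 31) * 100
Step 3: Crimp% = 0.054839 * 100 = 5.4839% ≈ 5.5%

5.5%


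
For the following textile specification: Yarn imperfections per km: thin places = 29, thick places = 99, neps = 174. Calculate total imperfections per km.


Formula: Total = thin places + thick places + neps
Total = 29 + 99 + 174
Total = 302 imperfections/km

302 imperfections/km


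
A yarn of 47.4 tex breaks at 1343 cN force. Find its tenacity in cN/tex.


Formula: Tenacity = Breaking force / Linear density
Tenacity = 1343 cN / 47.4 tex
Tenacity = 28.33 cN/tex

28.33 cN/tex


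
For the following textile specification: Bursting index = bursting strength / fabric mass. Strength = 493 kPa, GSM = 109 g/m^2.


Formula: Bursting Index = Bursting Strength / Fabric GSM
BI = 493 kPa / 109 g/m^2
BI = 4.523 kPa/(g/m^2)

4.523 kPa/(g/m^2)


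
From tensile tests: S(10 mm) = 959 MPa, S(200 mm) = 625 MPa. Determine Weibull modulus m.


Formula: m = ln(L1/L2) / ln(S2/S1)
Step 1: ln(L1/L2) = ln(10/200) = -2.99573
Step 2: S2/S1 = 625/959 = 0.65172
Step 3: ln(S2/S1) = ln(0.65172) = -0.42814
Step 4: m = -2.99573 / -0.42814 = 7.00

7.00 (Weibull m)


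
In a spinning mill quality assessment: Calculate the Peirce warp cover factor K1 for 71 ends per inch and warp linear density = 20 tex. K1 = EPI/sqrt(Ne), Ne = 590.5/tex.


Formula: K1 = EPI / sqrt(Ne), with Ne = 590.5 / tex_warp
Step 1: Ne = 590.5 / 20 = 29.525
Step 2: sqrt(Ne) = sqrt(29.525) = 5.4337
Step 3: K1 = 71 / 5.4337 = 13.1

13.1


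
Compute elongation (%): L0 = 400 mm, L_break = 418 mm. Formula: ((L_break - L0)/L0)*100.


Formula: Elongation (%) = ((L_break - L0) / L0) * 100
Step 1: Extension = 418 - 400 = 18 mm
Step 2: Elongation = (18 / 400) * 100
Step 3: Elongation = 0.045 * 100 = 4.5%

4.5%


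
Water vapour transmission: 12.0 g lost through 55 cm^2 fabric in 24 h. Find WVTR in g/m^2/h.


Formula: WVTR = mass_loss / (area * time)
Step 1: Convert area: 55 cm^2 = 0.0055 m^2
Step 2: WVTR = 12.0 g / (0.0055 m^2 * 24 h)
Step 3: WVTR = 12.0 / 0.132 = 90.9 g/m^2/h

90.9 g/m^2/h


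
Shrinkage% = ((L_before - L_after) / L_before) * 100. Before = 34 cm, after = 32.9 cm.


Formula: Shrinkage% = ((L_before - L_after) / L_before) * 100
Step 1: Shrinkage = 34 - 32.9 = 1.1 cm
Step 2: Shrinkage% = (1.1 / 34) * 100
Step 3: Shrinkage% = 0.032353 * 100 = 3.2353% ≈ 3.2%

3.2%


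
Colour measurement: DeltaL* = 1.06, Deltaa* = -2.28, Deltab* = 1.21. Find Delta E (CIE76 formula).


Formula: Delta E = sqrt(dL*^2 + da*^2 + db*^2)
Step 1: dL*^2 = 1.06^2 = 1.1236
Step 2: da*^2 = (-2.28)^2 = 5.1984
Step 3: db*^2 = 1.21^2 = 1.4641
Step 4: Sum = 1.1236 + 5.1984 + 1.4641 = 7.7861
Step 5: Delta E = sqrt(7.7861) = 2.79

2.79 Delta E


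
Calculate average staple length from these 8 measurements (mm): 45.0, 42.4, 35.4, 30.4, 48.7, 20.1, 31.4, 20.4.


Formula: Mean = sum of lengths / count
Sum = 45.0 + 42.4 + 35.4 + 30.4 + 48.7 + 20.1 + 31.4 + 20.4
Sum = 273.8 mm
Mean = 273.8 / 8 = 34.23 mm

34.23 mm
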